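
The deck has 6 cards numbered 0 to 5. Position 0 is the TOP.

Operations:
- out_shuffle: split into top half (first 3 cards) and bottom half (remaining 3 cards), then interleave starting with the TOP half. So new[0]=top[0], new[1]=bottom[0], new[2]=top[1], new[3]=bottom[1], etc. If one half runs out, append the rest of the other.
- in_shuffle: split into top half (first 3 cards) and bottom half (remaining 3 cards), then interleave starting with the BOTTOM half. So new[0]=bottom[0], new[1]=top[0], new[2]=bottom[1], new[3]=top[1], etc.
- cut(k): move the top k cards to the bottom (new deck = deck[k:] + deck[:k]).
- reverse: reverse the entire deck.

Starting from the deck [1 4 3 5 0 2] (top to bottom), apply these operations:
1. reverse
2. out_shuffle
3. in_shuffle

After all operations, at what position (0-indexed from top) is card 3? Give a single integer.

After op 1 (reverse): [2 0 5 3 4 1]
After op 2 (out_shuffle): [2 3 0 4 5 1]
After op 3 (in_shuffle): [4 2 5 3 1 0]
Card 3 is at position 3.

Answer: 3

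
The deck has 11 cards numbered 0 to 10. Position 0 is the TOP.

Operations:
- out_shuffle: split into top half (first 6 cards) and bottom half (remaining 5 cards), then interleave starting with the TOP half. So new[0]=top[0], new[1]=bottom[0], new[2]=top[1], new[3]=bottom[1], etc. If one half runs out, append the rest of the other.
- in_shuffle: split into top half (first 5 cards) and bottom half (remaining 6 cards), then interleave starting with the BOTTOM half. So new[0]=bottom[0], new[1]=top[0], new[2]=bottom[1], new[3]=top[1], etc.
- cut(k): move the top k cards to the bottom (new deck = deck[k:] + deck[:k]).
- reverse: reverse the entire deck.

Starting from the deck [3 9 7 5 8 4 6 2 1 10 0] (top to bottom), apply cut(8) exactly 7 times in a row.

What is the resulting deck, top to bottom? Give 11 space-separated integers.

Answer: 9 7 5 8 4 6 2 1 10 0 3

Derivation:
After op 1 (cut(8)): [1 10 0 3 9 7 5 8 4 6 2]
After op 2 (cut(8)): [4 6 2 1 10 0 3 9 7 5 8]
After op 3 (cut(8)): [7 5 8 4 6 2 1 10 0 3 9]
After op 4 (cut(8)): [0 3 9 7 5 8 4 6 2 1 10]
After op 5 (cut(8)): [2 1 10 0 3 9 7 5 8 4 6]
After op 6 (cut(8)): [8 4 6 2 1 10 0 3 9 7 5]
After op 7 (cut(8)): [9 7 5 8 4 6 2 1 10 0 3]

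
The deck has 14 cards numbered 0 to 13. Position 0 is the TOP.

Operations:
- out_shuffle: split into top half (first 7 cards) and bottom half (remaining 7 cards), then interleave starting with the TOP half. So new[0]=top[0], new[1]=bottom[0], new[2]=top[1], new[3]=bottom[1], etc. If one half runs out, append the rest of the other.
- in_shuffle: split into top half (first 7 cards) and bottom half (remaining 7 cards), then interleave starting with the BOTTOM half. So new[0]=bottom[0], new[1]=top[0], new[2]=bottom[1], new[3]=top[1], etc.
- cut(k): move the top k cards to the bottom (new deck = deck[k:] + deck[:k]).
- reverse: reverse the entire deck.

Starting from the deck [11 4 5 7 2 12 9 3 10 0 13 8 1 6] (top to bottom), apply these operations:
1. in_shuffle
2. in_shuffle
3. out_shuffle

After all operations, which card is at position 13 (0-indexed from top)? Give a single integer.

Answer: 13

Derivation:
After op 1 (in_shuffle): [3 11 10 4 0 5 13 7 8 2 1 12 6 9]
After op 2 (in_shuffle): [7 3 8 11 2 10 1 4 12 0 6 5 9 13]
After op 3 (out_shuffle): [7 4 3 12 8 0 11 6 2 5 10 9 1 13]
Position 13: card 13.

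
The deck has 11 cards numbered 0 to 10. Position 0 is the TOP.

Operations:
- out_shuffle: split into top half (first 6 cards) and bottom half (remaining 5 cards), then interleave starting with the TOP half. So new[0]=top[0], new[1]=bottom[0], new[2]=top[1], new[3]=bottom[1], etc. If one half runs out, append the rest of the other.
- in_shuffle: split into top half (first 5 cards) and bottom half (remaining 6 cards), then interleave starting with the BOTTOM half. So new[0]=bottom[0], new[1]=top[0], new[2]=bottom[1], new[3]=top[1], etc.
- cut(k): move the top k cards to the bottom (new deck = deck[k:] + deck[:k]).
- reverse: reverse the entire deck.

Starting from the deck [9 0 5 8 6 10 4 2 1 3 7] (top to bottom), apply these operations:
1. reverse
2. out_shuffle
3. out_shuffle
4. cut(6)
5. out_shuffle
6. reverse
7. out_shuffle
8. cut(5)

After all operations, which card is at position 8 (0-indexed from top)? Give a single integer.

After op 1 (reverse): [7 3 1 2 4 10 6 8 5 0 9]
After op 2 (out_shuffle): [7 6 3 8 1 5 2 0 4 9 10]
After op 3 (out_shuffle): [7 2 6 0 3 4 8 9 1 10 5]
After op 4 (cut(6)): [8 9 1 10 5 7 2 6 0 3 4]
After op 5 (out_shuffle): [8 2 9 6 1 0 10 3 5 4 7]
After op 6 (reverse): [7 4 5 3 10 0 1 6 9 2 8]
After op 7 (out_shuffle): [7 1 4 6 5 9 3 2 10 8 0]
After op 8 (cut(5)): [9 3 2 10 8 0 7 1 4 6 5]
Position 8: card 4.

Answer: 4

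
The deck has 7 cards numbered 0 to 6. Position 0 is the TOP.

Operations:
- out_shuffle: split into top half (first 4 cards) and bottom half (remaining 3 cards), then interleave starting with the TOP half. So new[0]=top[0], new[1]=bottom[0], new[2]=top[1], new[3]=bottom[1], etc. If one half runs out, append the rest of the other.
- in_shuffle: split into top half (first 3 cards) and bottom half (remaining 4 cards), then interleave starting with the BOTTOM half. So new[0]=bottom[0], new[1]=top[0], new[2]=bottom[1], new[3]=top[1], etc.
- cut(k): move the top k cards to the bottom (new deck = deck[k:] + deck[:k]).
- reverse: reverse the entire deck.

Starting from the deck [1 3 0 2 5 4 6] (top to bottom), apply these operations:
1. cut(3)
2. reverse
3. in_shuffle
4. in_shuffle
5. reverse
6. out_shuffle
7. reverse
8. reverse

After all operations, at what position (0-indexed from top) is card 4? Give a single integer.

Answer: 2

Derivation:
After op 1 (cut(3)): [2 5 4 6 1 3 0]
After op 2 (reverse): [0 3 1 6 4 5 2]
After op 3 (in_shuffle): [6 0 4 3 5 1 2]
After op 4 (in_shuffle): [3 6 5 0 1 4 2]
After op 5 (reverse): [2 4 1 0 5 6 3]
After op 6 (out_shuffle): [2 5 4 6 1 3 0]
After op 7 (reverse): [0 3 1 6 4 5 2]
After op 8 (reverse): [2 5 4 6 1 3 0]
Card 4 is at position 2.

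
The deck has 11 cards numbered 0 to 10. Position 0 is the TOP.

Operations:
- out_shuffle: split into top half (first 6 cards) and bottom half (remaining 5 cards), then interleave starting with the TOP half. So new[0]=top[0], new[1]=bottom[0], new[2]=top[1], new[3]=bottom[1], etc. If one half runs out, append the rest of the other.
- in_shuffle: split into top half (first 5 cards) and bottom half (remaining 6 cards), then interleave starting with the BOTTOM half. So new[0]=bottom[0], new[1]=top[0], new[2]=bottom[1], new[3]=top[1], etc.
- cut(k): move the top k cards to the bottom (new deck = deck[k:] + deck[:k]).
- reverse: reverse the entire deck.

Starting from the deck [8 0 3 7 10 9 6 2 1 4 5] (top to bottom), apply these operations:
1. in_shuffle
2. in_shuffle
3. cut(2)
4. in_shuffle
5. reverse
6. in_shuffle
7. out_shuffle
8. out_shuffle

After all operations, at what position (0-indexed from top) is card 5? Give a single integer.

After op 1 (in_shuffle): [9 8 6 0 2 3 1 7 4 10 5]
After op 2 (in_shuffle): [3 9 1 8 7 6 4 0 10 2 5]
After op 3 (cut(2)): [1 8 7 6 4 0 10 2 5 3 9]
After op 4 (in_shuffle): [0 1 10 8 2 7 5 6 3 4 9]
After op 5 (reverse): [9 4 3 6 5 7 2 8 10 1 0]
After op 6 (in_shuffle): [7 9 2 4 8 3 10 6 1 5 0]
After op 7 (out_shuffle): [7 10 9 6 2 1 4 5 8 0 3]
After op 8 (out_shuffle): [7 4 10 5 9 8 6 0 2 3 1]
Card 5 is at position 3.

Answer: 3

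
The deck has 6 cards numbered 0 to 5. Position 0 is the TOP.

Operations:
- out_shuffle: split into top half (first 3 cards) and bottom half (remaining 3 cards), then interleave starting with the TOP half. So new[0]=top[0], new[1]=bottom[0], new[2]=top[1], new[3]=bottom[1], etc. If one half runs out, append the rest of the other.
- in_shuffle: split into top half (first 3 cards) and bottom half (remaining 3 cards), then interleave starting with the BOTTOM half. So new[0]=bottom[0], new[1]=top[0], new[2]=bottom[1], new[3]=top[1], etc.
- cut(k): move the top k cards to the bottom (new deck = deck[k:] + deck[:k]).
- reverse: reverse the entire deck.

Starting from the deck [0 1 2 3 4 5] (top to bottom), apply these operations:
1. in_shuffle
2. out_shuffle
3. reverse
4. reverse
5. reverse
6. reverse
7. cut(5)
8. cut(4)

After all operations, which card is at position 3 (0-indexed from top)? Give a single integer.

After op 1 (in_shuffle): [3 0 4 1 5 2]
After op 2 (out_shuffle): [3 1 0 5 4 2]
After op 3 (reverse): [2 4 5 0 1 3]
After op 4 (reverse): [3 1 0 5 4 2]
After op 5 (reverse): [2 4 5 0 1 3]
After op 6 (reverse): [3 1 0 5 4 2]
After op 7 (cut(5)): [2 3 1 0 5 4]
After op 8 (cut(4)): [5 4 2 3 1 0]
Position 3: card 3.

Answer: 3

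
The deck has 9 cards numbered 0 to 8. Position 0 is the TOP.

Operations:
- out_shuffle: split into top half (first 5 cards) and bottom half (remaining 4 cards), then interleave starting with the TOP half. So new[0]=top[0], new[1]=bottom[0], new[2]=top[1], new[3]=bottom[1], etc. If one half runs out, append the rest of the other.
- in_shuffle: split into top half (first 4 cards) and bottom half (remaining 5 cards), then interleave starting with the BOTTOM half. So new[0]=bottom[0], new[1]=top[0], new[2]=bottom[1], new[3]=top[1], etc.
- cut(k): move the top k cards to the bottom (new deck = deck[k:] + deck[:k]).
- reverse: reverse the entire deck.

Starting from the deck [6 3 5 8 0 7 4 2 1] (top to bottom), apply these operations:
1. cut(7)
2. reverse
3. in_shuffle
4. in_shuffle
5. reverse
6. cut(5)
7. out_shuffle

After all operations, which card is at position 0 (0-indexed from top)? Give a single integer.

Answer: 4

Derivation:
After op 1 (cut(7)): [2 1 6 3 5 8 0 7 4]
After op 2 (reverse): [4 7 0 8 5 3 6 1 2]
After op 3 (in_shuffle): [5 4 3 7 6 0 1 8 2]
After op 4 (in_shuffle): [6 5 0 4 1 3 8 7 2]
After op 5 (reverse): [2 7 8 3 1 4 0 5 6]
After op 6 (cut(5)): [4 0 5 6 2 7 8 3 1]
After op 7 (out_shuffle): [4 7 0 8 5 3 6 1 2]
Position 0: card 4.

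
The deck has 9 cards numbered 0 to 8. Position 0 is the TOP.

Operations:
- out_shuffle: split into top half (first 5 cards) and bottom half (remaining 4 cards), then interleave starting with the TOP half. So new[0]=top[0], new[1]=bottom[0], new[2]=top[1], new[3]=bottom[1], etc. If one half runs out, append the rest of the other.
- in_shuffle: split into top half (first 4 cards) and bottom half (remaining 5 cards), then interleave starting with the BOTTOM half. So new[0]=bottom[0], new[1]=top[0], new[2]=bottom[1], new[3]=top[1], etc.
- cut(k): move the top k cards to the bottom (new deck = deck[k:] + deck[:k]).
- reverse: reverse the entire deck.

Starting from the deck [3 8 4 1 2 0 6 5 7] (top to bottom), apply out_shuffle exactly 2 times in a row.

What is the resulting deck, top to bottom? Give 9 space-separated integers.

Answer: 3 5 0 1 8 7 6 2 4

Derivation:
After op 1 (out_shuffle): [3 0 8 6 4 5 1 7 2]
After op 2 (out_shuffle): [3 5 0 1 8 7 6 2 4]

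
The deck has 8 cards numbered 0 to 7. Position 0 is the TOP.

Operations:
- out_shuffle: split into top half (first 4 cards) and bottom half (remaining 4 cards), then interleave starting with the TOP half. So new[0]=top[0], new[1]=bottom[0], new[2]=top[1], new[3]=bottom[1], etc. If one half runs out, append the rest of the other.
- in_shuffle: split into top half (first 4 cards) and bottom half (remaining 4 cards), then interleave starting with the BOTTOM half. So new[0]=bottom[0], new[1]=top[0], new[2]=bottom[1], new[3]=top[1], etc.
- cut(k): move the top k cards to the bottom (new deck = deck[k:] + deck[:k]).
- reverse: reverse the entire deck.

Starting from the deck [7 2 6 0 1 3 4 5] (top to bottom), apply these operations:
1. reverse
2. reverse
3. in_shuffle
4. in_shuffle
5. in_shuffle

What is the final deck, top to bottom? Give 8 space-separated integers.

Answer: 5 4 3 1 0 6 2 7

Derivation:
After op 1 (reverse): [5 4 3 1 0 6 2 7]
After op 2 (reverse): [7 2 6 0 1 3 4 5]
After op 3 (in_shuffle): [1 7 3 2 4 6 5 0]
After op 4 (in_shuffle): [4 1 6 7 5 3 0 2]
After op 5 (in_shuffle): [5 4 3 1 0 6 2 7]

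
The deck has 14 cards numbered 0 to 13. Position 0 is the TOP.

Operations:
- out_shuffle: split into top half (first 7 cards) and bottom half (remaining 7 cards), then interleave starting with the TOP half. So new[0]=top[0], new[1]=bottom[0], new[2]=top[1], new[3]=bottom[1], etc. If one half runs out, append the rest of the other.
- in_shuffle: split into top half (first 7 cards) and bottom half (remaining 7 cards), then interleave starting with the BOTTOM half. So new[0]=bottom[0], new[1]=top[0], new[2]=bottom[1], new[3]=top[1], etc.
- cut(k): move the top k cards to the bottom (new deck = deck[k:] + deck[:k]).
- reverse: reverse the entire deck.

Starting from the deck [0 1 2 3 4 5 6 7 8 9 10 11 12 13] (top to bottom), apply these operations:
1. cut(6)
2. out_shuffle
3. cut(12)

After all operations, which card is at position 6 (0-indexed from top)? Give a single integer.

Answer: 8

Derivation:
After op 1 (cut(6)): [6 7 8 9 10 11 12 13 0 1 2 3 4 5]
After op 2 (out_shuffle): [6 13 7 0 8 1 9 2 10 3 11 4 12 5]
After op 3 (cut(12)): [12 5 6 13 7 0 8 1 9 2 10 3 11 4]
Position 6: card 8.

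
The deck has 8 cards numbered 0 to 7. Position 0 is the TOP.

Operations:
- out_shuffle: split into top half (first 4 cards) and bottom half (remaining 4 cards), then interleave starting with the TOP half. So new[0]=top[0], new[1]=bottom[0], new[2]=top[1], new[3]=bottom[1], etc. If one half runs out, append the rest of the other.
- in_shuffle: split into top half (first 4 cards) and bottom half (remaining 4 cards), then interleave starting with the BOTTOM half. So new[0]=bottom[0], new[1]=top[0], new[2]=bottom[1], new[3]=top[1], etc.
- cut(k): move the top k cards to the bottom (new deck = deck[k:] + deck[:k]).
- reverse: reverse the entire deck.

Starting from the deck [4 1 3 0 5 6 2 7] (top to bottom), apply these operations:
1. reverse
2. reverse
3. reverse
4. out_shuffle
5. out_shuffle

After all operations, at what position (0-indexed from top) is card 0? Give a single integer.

After op 1 (reverse): [7 2 6 5 0 3 1 4]
After op 2 (reverse): [4 1 3 0 5 6 2 7]
After op 3 (reverse): [7 2 6 5 0 3 1 4]
After op 4 (out_shuffle): [7 0 2 3 6 1 5 4]
After op 5 (out_shuffle): [7 6 0 1 2 5 3 4]
Card 0 is at position 2.

Answer: 2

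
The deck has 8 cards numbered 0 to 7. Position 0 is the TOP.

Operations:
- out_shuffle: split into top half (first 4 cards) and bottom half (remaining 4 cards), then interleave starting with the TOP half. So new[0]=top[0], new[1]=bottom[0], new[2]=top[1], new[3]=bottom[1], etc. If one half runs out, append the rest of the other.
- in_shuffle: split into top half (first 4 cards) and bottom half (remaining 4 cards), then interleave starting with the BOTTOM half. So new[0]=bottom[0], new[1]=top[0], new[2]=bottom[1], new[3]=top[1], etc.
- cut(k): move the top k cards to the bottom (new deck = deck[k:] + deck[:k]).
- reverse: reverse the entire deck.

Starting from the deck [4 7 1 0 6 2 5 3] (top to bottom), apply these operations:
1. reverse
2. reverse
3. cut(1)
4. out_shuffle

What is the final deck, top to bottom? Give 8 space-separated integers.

After op 1 (reverse): [3 5 2 6 0 1 7 4]
After op 2 (reverse): [4 7 1 0 6 2 5 3]
After op 3 (cut(1)): [7 1 0 6 2 5 3 4]
After op 4 (out_shuffle): [7 2 1 5 0 3 6 4]

Answer: 7 2 1 5 0 3 6 4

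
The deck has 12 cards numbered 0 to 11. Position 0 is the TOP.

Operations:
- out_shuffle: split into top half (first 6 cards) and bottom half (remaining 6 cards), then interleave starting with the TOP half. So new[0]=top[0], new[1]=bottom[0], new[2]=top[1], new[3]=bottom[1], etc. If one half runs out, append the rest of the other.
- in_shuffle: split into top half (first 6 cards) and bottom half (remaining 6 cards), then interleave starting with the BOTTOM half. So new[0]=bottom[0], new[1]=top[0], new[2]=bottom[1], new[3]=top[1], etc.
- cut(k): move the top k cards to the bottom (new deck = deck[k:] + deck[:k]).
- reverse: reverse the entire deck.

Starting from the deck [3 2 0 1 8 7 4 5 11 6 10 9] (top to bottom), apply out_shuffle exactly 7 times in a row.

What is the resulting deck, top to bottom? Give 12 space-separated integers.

Answer: 3 11 7 0 10 5 8 2 6 4 1 9

Derivation:
After op 1 (out_shuffle): [3 4 2 5 0 11 1 6 8 10 7 9]
After op 2 (out_shuffle): [3 1 4 6 2 8 5 10 0 7 11 9]
After op 3 (out_shuffle): [3 5 1 10 4 0 6 7 2 11 8 9]
After op 4 (out_shuffle): [3 6 5 7 1 2 10 11 4 8 0 9]
After op 5 (out_shuffle): [3 10 6 11 5 4 7 8 1 0 2 9]
After op 6 (out_shuffle): [3 7 10 8 6 1 11 0 5 2 4 9]
After op 7 (out_shuffle): [3 11 7 0 10 5 8 2 6 4 1 9]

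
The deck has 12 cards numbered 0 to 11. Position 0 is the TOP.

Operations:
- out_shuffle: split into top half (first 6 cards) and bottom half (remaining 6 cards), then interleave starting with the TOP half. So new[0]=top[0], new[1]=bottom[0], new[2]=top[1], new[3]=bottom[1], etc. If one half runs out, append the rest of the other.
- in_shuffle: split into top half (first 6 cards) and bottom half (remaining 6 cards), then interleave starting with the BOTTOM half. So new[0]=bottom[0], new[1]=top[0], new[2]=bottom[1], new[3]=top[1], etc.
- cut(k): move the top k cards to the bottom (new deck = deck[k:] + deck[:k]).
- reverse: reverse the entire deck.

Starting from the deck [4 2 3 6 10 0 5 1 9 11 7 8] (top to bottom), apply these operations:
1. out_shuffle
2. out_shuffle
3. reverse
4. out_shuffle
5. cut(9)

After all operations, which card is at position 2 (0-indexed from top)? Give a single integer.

Answer: 4

Derivation:
After op 1 (out_shuffle): [4 5 2 1 3 9 6 11 10 7 0 8]
After op 2 (out_shuffle): [4 6 5 11 2 10 1 7 3 0 9 8]
After op 3 (reverse): [8 9 0 3 7 1 10 2 11 5 6 4]
After op 4 (out_shuffle): [8 10 9 2 0 11 3 5 7 6 1 4]
After op 5 (cut(9)): [6 1 4 8 10 9 2 0 11 3 5 7]
Position 2: card 4.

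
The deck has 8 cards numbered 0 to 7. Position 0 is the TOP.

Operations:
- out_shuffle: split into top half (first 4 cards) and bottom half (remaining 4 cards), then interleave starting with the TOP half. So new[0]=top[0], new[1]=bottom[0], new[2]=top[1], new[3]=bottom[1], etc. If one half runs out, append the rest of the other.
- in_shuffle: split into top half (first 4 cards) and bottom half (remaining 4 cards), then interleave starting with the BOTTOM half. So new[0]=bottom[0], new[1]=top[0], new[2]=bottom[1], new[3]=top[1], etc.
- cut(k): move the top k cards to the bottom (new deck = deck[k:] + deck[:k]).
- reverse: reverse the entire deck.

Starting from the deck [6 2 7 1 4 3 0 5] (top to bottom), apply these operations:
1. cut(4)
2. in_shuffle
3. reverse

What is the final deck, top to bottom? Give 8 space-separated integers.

Answer: 5 1 0 7 3 2 4 6

Derivation:
After op 1 (cut(4)): [4 3 0 5 6 2 7 1]
After op 2 (in_shuffle): [6 4 2 3 7 0 1 5]
After op 3 (reverse): [5 1 0 7 3 2 4 6]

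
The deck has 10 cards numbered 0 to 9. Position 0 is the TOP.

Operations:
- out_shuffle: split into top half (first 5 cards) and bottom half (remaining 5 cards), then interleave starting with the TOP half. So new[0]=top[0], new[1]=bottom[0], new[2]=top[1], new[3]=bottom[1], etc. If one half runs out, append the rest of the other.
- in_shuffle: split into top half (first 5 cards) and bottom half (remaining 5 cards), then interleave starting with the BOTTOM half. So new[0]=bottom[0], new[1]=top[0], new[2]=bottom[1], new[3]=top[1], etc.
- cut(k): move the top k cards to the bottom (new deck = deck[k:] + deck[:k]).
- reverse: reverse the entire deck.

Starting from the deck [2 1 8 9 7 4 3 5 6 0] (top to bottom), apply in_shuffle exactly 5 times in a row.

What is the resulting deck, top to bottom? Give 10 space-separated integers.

Answer: 0 6 5 3 4 7 9 8 1 2

Derivation:
After op 1 (in_shuffle): [4 2 3 1 5 8 6 9 0 7]
After op 2 (in_shuffle): [8 4 6 2 9 3 0 1 7 5]
After op 3 (in_shuffle): [3 8 0 4 1 6 7 2 5 9]
After op 4 (in_shuffle): [6 3 7 8 2 0 5 4 9 1]
After op 5 (in_shuffle): [0 6 5 3 4 7 9 8 1 2]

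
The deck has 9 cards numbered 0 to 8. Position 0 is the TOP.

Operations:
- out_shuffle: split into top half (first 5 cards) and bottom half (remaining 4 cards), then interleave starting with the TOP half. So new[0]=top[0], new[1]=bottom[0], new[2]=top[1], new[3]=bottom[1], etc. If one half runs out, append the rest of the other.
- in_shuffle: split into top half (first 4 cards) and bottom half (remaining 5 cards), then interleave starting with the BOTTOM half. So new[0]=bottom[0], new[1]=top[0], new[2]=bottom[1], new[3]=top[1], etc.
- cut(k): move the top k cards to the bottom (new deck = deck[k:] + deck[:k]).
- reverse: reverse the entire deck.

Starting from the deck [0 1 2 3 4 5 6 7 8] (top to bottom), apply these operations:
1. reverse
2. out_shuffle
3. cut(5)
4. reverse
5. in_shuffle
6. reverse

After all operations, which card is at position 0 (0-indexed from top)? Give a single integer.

After op 1 (reverse): [8 7 6 5 4 3 2 1 0]
After op 2 (out_shuffle): [8 3 7 2 6 1 5 0 4]
After op 3 (cut(5)): [1 5 0 4 8 3 7 2 6]
After op 4 (reverse): [6 2 7 3 8 4 0 5 1]
After op 5 (in_shuffle): [8 6 4 2 0 7 5 3 1]
After op 6 (reverse): [1 3 5 7 0 2 4 6 8]
Position 0: card 1.

Answer: 1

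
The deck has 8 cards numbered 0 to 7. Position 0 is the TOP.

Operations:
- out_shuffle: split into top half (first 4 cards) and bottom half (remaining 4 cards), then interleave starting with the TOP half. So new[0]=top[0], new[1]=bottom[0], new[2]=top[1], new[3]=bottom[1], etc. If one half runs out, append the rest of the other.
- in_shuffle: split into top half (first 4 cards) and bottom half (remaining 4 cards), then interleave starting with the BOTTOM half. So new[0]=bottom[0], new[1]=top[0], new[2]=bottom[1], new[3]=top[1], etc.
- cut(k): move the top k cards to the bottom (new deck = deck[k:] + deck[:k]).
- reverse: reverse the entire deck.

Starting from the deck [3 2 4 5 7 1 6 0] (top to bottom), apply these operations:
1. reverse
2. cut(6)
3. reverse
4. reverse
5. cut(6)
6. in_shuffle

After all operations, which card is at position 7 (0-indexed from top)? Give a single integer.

After op 1 (reverse): [0 6 1 7 5 4 2 3]
After op 2 (cut(6)): [2 3 0 6 1 7 5 4]
After op 3 (reverse): [4 5 7 1 6 0 3 2]
After op 4 (reverse): [2 3 0 6 1 7 5 4]
After op 5 (cut(6)): [5 4 2 3 0 6 1 7]
After op 6 (in_shuffle): [0 5 6 4 1 2 7 3]
Position 7: card 3.

Answer: 3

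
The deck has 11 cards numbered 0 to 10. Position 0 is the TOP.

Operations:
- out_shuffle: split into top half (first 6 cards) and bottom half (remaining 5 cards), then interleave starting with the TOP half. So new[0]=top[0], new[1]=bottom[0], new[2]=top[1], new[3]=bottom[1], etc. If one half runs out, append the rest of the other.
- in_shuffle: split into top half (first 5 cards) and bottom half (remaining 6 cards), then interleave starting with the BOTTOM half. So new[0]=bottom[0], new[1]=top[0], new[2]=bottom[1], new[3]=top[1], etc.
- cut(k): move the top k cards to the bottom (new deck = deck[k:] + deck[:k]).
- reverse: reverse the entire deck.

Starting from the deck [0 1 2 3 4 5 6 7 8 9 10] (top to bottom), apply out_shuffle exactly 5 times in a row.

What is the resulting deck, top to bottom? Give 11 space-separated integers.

Answer: 0 10 9 8 7 6 5 4 3 2 1

Derivation:
After op 1 (out_shuffle): [0 6 1 7 2 8 3 9 4 10 5]
After op 2 (out_shuffle): [0 3 6 9 1 4 7 10 2 5 8]
After op 3 (out_shuffle): [0 7 3 10 6 2 9 5 1 8 4]
After op 4 (out_shuffle): [0 9 7 5 3 1 10 8 6 4 2]
After op 5 (out_shuffle): [0 10 9 8 7 6 5 4 3 2 1]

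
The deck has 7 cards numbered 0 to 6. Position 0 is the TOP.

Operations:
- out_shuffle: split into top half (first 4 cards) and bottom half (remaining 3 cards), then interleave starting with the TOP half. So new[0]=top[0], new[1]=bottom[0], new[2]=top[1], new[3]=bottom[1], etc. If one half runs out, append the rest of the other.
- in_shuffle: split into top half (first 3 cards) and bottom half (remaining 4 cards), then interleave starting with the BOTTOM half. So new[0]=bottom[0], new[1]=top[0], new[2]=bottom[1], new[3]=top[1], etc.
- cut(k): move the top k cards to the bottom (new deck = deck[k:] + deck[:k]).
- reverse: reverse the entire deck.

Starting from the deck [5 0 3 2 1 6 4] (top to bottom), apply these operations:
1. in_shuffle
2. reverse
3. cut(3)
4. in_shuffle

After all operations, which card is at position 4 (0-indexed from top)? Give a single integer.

After op 1 (in_shuffle): [2 5 1 0 6 3 4]
After op 2 (reverse): [4 3 6 0 1 5 2]
After op 3 (cut(3)): [0 1 5 2 4 3 6]
After op 4 (in_shuffle): [2 0 4 1 3 5 6]
Position 4: card 3.

Answer: 3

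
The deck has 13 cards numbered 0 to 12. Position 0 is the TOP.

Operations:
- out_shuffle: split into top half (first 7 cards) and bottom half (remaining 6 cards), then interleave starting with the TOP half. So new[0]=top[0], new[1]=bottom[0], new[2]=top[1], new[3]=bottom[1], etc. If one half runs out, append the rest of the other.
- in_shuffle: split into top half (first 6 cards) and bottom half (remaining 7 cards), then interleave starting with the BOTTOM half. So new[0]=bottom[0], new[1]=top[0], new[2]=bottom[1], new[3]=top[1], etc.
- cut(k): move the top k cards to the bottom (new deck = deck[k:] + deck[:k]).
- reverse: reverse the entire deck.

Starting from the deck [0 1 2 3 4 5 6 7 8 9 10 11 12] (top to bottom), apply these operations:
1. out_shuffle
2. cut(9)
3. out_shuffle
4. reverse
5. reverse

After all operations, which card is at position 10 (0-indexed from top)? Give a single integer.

After op 1 (out_shuffle): [0 7 1 8 2 9 3 10 4 11 5 12 6]
After op 2 (cut(9)): [11 5 12 6 0 7 1 8 2 9 3 10 4]
After op 3 (out_shuffle): [11 8 5 2 12 9 6 3 0 10 7 4 1]
After op 4 (reverse): [1 4 7 10 0 3 6 9 12 2 5 8 11]
After op 5 (reverse): [11 8 5 2 12 9 6 3 0 10 7 4 1]
Position 10: card 7.

Answer: 7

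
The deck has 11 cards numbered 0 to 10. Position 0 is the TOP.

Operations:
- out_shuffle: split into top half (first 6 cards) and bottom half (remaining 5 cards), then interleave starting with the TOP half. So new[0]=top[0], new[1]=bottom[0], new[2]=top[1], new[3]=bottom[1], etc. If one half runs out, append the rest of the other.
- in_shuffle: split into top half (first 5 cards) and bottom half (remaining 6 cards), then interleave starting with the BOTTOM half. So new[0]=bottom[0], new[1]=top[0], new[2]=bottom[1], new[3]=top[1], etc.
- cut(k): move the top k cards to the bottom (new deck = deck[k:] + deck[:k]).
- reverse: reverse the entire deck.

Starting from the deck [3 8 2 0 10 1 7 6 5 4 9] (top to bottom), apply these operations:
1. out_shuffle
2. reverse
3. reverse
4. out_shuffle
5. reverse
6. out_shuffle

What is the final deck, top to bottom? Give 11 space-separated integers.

Answer: 5 8 1 4 2 7 9 0 6 3 10

Derivation:
After op 1 (out_shuffle): [3 7 8 6 2 5 0 4 10 9 1]
After op 2 (reverse): [1 9 10 4 0 5 2 6 8 7 3]
After op 3 (reverse): [3 7 8 6 2 5 0 4 10 9 1]
After op 4 (out_shuffle): [3 0 7 4 8 10 6 9 2 1 5]
After op 5 (reverse): [5 1 2 9 6 10 8 4 7 0 3]
After op 6 (out_shuffle): [5 8 1 4 2 7 9 0 6 3 10]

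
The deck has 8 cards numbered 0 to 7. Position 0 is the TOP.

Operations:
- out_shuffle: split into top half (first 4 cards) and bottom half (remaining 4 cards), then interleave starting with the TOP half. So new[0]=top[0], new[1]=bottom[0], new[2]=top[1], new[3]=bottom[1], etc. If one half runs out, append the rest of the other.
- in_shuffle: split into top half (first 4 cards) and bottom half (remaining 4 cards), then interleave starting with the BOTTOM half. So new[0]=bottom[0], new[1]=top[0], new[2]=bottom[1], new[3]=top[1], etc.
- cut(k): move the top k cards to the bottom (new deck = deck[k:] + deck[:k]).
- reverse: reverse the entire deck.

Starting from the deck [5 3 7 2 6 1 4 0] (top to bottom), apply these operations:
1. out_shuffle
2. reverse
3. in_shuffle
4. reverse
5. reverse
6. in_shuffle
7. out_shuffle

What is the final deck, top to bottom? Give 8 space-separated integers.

After op 1 (out_shuffle): [5 6 3 1 7 4 2 0]
After op 2 (reverse): [0 2 4 7 1 3 6 5]
After op 3 (in_shuffle): [1 0 3 2 6 4 5 7]
After op 4 (reverse): [7 5 4 6 2 3 0 1]
After op 5 (reverse): [1 0 3 2 6 4 5 7]
After op 6 (in_shuffle): [6 1 4 0 5 3 7 2]
After op 7 (out_shuffle): [6 5 1 3 4 7 0 2]

Answer: 6 5 1 3 4 7 0 2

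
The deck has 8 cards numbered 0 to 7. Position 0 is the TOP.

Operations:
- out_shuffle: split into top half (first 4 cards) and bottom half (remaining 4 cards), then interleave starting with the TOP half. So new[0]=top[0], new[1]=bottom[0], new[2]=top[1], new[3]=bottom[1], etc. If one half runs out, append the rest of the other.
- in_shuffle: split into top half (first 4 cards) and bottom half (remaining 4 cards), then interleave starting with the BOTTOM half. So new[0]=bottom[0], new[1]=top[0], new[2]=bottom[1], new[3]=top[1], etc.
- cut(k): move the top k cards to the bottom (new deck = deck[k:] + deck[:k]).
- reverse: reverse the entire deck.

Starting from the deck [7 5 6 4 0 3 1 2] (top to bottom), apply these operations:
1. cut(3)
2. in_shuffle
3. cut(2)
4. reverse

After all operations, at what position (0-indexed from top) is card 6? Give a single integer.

After op 1 (cut(3)): [4 0 3 1 2 7 5 6]
After op 2 (in_shuffle): [2 4 7 0 5 3 6 1]
After op 3 (cut(2)): [7 0 5 3 6 1 2 4]
After op 4 (reverse): [4 2 1 6 3 5 0 7]
Card 6 is at position 3.

Answer: 3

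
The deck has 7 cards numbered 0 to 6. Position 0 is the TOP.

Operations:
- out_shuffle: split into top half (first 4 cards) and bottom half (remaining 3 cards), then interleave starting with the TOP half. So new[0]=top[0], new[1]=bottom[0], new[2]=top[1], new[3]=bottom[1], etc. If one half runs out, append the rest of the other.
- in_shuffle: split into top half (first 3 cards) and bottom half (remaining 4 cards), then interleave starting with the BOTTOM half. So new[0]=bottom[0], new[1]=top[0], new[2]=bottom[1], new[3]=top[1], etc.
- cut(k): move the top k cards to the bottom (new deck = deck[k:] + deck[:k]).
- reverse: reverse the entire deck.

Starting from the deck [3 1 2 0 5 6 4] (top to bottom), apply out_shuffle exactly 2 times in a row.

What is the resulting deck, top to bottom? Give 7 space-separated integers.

After op 1 (out_shuffle): [3 5 1 6 2 4 0]
After op 2 (out_shuffle): [3 2 5 4 1 0 6]

Answer: 3 2 5 4 1 0 6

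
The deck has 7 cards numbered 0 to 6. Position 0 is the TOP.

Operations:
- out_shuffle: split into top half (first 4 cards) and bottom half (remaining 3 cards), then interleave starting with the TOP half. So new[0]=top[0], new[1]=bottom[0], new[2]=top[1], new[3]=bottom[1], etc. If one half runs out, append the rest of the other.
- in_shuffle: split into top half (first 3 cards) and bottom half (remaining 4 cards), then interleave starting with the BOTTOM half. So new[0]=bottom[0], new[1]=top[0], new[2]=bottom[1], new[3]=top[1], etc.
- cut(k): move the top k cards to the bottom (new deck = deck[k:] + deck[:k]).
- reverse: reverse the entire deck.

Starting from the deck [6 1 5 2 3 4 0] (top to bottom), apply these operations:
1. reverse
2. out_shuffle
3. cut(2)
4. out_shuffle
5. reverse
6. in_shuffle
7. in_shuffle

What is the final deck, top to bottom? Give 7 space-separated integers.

Answer: 5 0 2 6 3 1 4

Derivation:
After op 1 (reverse): [0 4 3 2 5 1 6]
After op 2 (out_shuffle): [0 5 4 1 3 6 2]
After op 3 (cut(2)): [4 1 3 6 2 0 5]
After op 4 (out_shuffle): [4 2 1 0 3 5 6]
After op 5 (reverse): [6 5 3 0 1 2 4]
After op 6 (in_shuffle): [0 6 1 5 2 3 4]
After op 7 (in_shuffle): [5 0 2 6 3 1 4]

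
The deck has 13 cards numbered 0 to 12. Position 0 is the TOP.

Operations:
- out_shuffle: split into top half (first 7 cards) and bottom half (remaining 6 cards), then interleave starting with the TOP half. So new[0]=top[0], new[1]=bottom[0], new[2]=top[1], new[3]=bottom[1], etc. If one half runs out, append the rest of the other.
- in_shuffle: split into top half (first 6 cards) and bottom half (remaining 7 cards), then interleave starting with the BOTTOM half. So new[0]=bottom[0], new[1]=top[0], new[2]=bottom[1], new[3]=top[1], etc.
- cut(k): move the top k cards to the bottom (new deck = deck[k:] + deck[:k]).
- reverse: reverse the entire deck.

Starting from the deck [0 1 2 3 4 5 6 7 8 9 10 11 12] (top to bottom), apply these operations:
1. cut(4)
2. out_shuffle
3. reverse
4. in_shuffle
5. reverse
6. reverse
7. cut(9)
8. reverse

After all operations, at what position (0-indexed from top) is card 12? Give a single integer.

Answer: 2

Derivation:
After op 1 (cut(4)): [4 5 6 7 8 9 10 11 12 0 1 2 3]
After op 2 (out_shuffle): [4 11 5 12 6 0 7 1 8 2 9 3 10]
After op 3 (reverse): [10 3 9 2 8 1 7 0 6 12 5 11 4]
After op 4 (in_shuffle): [7 10 0 3 6 9 12 2 5 8 11 1 4]
After op 5 (reverse): [4 1 11 8 5 2 12 9 6 3 0 10 7]
After op 6 (reverse): [7 10 0 3 6 9 12 2 5 8 11 1 4]
After op 7 (cut(9)): [8 11 1 4 7 10 0 3 6 9 12 2 5]
After op 8 (reverse): [5 2 12 9 6 3 0 10 7 4 1 11 8]
Card 12 is at position 2.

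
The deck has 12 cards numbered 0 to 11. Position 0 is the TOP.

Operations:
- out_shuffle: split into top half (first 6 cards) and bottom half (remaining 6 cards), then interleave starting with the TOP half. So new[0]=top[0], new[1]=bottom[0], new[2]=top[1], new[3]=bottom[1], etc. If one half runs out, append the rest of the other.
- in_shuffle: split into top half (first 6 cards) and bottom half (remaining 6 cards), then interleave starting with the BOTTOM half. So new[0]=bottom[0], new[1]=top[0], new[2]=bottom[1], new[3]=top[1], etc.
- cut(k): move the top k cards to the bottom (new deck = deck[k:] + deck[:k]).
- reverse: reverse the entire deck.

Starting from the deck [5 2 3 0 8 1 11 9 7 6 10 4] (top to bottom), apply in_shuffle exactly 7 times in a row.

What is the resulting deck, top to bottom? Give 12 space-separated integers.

Answer: 1 4 8 10 0 6 3 7 2 9 5 11

Derivation:
After op 1 (in_shuffle): [11 5 9 2 7 3 6 0 10 8 4 1]
After op 2 (in_shuffle): [6 11 0 5 10 9 8 2 4 7 1 3]
After op 3 (in_shuffle): [8 6 2 11 4 0 7 5 1 10 3 9]
After op 4 (in_shuffle): [7 8 5 6 1 2 10 11 3 4 9 0]
After op 5 (in_shuffle): [10 7 11 8 3 5 4 6 9 1 0 2]
After op 6 (in_shuffle): [4 10 6 7 9 11 1 8 0 3 2 5]
After op 7 (in_shuffle): [1 4 8 10 0 6 3 7 2 9 5 11]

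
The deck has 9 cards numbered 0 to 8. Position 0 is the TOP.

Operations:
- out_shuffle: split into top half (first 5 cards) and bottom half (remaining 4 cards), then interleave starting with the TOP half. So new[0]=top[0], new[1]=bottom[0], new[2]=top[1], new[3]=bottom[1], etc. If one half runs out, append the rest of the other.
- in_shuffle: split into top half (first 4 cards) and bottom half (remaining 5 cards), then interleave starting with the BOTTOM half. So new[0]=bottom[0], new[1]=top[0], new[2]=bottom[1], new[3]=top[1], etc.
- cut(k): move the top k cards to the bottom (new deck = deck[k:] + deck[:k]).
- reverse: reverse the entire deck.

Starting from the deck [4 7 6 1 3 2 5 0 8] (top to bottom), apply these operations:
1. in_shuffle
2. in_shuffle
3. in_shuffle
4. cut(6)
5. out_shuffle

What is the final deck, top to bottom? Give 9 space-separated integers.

Answer: 7 2 4 3 8 1 0 6 5

Derivation:
After op 1 (in_shuffle): [3 4 2 7 5 6 0 1 8]
After op 2 (in_shuffle): [5 3 6 4 0 2 1 7 8]
After op 3 (in_shuffle): [0 5 2 3 1 6 7 4 8]
After op 4 (cut(6)): [7 4 8 0 5 2 3 1 6]
After op 5 (out_shuffle): [7 2 4 3 8 1 0 6 5]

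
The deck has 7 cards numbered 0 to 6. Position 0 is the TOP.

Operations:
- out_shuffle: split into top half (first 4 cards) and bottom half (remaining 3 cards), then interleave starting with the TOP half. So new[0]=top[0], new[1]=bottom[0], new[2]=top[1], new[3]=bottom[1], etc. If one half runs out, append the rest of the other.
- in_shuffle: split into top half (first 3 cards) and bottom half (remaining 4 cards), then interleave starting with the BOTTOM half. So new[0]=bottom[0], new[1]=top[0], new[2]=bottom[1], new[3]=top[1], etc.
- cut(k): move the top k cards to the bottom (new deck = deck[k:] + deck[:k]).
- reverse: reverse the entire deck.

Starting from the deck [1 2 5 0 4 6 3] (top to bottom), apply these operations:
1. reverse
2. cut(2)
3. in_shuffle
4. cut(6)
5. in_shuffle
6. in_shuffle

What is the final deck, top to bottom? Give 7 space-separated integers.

Answer: 2 1 3 6 4 0 5

Derivation:
After op 1 (reverse): [3 6 4 0 5 2 1]
After op 2 (cut(2)): [4 0 5 2 1 3 6]
After op 3 (in_shuffle): [2 4 1 0 3 5 6]
After op 4 (cut(6)): [6 2 4 1 0 3 5]
After op 5 (in_shuffle): [1 6 0 2 3 4 5]
After op 6 (in_shuffle): [2 1 3 6 4 0 5]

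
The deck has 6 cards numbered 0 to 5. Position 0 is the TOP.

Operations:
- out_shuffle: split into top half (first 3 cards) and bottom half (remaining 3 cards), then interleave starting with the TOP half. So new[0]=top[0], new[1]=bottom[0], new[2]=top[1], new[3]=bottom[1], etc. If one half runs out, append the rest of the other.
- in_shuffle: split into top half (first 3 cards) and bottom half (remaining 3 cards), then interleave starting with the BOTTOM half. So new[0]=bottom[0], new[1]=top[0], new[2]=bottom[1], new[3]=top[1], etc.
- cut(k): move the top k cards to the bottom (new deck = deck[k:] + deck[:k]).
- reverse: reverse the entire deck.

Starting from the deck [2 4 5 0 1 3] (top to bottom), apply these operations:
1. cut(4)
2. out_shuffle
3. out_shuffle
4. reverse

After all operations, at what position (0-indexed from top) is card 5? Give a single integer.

After op 1 (cut(4)): [1 3 2 4 5 0]
After op 2 (out_shuffle): [1 4 3 5 2 0]
After op 3 (out_shuffle): [1 5 4 2 3 0]
After op 4 (reverse): [0 3 2 4 5 1]
Card 5 is at position 4.

Answer: 4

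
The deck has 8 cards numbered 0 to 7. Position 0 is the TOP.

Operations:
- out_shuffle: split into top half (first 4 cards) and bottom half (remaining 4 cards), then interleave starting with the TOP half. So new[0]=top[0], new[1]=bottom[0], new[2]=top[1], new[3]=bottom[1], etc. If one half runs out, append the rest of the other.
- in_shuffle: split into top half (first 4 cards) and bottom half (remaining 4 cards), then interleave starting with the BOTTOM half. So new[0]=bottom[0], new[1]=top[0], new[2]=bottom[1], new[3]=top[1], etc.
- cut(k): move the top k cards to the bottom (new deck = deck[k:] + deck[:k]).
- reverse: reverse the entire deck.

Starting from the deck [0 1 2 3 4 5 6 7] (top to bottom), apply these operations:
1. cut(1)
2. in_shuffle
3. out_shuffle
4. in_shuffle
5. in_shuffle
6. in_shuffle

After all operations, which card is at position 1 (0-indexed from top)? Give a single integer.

After op 1 (cut(1)): [1 2 3 4 5 6 7 0]
After op 2 (in_shuffle): [5 1 6 2 7 3 0 4]
After op 3 (out_shuffle): [5 7 1 3 6 0 2 4]
After op 4 (in_shuffle): [6 5 0 7 2 1 4 3]
After op 5 (in_shuffle): [2 6 1 5 4 0 3 7]
After op 6 (in_shuffle): [4 2 0 6 3 1 7 5]
Position 1: card 2.

Answer: 2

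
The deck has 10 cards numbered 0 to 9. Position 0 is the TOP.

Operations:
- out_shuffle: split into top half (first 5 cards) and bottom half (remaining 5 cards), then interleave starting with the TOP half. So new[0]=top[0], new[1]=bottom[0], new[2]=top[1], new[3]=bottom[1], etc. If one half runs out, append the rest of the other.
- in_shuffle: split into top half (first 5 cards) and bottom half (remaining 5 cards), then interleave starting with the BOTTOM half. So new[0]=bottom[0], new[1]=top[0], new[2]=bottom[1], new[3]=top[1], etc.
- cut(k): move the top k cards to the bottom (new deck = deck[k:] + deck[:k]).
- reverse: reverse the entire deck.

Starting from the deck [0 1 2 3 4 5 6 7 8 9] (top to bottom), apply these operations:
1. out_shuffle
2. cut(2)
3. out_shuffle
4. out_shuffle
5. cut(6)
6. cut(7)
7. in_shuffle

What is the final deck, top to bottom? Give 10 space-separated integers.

After op 1 (out_shuffle): [0 5 1 6 2 7 3 8 4 9]
After op 2 (cut(2)): [1 6 2 7 3 8 4 9 0 5]
After op 3 (out_shuffle): [1 8 6 4 2 9 7 0 3 5]
After op 4 (out_shuffle): [1 9 8 7 6 0 4 3 2 5]
After op 5 (cut(6)): [4 3 2 5 1 9 8 7 6 0]
After op 6 (cut(7)): [7 6 0 4 3 2 5 1 9 8]
After op 7 (in_shuffle): [2 7 5 6 1 0 9 4 8 3]

Answer: 2 7 5 6 1 0 9 4 8 3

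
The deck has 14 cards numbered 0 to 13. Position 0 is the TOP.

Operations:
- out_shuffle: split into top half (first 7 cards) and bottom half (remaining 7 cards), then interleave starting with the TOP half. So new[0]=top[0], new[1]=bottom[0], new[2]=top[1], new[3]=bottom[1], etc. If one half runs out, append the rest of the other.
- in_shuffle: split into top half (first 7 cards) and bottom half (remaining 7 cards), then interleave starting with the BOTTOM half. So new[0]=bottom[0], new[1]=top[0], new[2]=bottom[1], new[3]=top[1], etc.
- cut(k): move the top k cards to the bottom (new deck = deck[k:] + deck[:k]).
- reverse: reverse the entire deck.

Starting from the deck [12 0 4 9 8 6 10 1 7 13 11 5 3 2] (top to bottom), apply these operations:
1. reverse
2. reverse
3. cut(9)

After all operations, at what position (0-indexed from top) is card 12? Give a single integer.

After op 1 (reverse): [2 3 5 11 13 7 1 10 6 8 9 4 0 12]
After op 2 (reverse): [12 0 4 9 8 6 10 1 7 13 11 5 3 2]
After op 3 (cut(9)): [13 11 5 3 2 12 0 4 9 8 6 10 1 7]
Card 12 is at position 5.

Answer: 5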